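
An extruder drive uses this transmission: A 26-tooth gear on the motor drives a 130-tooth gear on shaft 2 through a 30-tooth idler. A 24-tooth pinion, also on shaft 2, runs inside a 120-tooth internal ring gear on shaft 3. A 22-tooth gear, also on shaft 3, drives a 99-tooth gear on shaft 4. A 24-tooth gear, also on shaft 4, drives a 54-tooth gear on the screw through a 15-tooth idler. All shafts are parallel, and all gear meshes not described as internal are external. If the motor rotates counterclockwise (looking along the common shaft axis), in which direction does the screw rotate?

clockwise

the motor → shaft 2: driver → idler → driven is 2 external meshes, 2 reversals → CCW.
shaft 2 → shaft 3: internal mesh, same direction → CCW.
shaft 3 → shaft 4: external mesh, 1 reversal → CW.
shaft 4 → the screw: driver → idler → driven is 2 external meshes, 2 reversals → CW.
5 reversals in total — an odd number — so the screw turns opposite to the motor.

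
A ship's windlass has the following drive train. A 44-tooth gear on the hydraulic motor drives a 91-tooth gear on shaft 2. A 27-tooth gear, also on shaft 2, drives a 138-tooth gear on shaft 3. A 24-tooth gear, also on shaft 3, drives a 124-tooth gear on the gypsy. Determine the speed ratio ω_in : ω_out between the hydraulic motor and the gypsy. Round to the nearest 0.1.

54.6

Each stage contributes driven/driver: gear mesh 91/44 = 2.0682, gear mesh 138/27 = 5.1111, gear mesh 124/24 = 5.1667.
Overall: 2.0682 × 5.1111 × 5.1667 = 54.615.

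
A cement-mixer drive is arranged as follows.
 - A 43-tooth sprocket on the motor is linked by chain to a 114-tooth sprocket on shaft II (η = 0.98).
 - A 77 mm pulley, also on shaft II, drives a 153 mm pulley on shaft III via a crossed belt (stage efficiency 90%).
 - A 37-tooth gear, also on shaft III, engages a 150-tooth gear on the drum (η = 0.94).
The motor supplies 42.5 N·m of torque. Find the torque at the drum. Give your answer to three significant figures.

Chain: ratio = 114/43 = 2.6512; torque at shaft II = 42.5 × 2.6512 × 0.98 = 110.42 N·m.
Belt: ratio = 153/77 = 1.987; torque at shaft III = 110.42 × 1.987 × 0.90 = 197.47 N·m.
Gear mesh: ratio = 150/37 = 4.0541; torque at the drum = 197.47 × 4.0541 × 0.94 = 752.51 N·m.

753 N·m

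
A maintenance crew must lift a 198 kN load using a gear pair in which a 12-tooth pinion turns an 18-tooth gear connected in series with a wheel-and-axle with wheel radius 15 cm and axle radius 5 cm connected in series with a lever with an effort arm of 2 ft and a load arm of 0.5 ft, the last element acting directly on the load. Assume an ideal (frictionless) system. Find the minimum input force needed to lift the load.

11 kN

Gear pair MA = 18/12 = 1.5.
Wheel-and-axle MA = R/r = 15/5 = 3.
Lever MA = effort arm / load arm = 2/0.5 = 4.
Combined ideal MA = 1.5 × 3 × 4 = 18.
Effort = load / MA = 198 / 18 = 11 kN.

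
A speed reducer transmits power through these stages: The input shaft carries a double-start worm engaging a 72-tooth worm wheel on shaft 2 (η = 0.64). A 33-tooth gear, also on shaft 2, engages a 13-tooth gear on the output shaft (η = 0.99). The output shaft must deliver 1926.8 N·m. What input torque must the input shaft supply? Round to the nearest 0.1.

Overall ratio R = 36 × 0.39394 = 14.182; overall efficiency η = 0.64 × 0.99 = 0.6336.
Input torque = output torque / (R × η) = 1926.8 / (14.182 × 0.6336) = 214.43 N·m.

214.4 N·m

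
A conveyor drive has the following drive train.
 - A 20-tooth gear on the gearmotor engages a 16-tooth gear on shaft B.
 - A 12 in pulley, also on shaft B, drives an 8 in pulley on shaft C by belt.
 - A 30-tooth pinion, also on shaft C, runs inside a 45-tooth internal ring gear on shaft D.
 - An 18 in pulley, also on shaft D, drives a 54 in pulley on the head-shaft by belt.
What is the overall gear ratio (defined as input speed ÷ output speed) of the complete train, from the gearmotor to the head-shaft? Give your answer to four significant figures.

2.400

Each stage contributes driven/driver: gear mesh 16/20 = 0.8, belt 8/12 = 0.66667, internal gear 45/30 = 1.5, belt 54/18 = 3.
Overall: 0.8 × 0.66667 × 1.5 × 3 = 2.4.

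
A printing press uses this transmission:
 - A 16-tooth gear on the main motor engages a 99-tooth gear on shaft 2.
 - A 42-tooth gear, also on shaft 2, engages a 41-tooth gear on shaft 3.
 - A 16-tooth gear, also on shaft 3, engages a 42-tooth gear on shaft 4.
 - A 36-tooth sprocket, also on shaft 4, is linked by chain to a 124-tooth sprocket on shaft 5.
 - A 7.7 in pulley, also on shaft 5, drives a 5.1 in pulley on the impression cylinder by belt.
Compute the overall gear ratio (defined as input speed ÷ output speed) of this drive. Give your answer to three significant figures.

Each stage contributes driven/driver: gear mesh 99/16 = 6.1875, gear mesh 41/42 = 0.97619, gear mesh 42/16 = 2.625, chain 124/36 = 3.4444, belt 5.1/7.7 = 0.66234.
Overall: 6.1875 × 0.97619 × 2.625 × 3.4444 × 0.66234 = 36.172.

36.2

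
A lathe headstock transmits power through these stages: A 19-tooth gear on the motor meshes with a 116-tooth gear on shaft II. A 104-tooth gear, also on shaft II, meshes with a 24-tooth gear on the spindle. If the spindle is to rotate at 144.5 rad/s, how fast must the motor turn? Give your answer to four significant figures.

Overall ratio R = 6.1053 × 0.23077 = 1.4089.
Required input speed = output speed × R = 144.5 × 1.4089 = 203.59 rad/s.

203.6 rad/s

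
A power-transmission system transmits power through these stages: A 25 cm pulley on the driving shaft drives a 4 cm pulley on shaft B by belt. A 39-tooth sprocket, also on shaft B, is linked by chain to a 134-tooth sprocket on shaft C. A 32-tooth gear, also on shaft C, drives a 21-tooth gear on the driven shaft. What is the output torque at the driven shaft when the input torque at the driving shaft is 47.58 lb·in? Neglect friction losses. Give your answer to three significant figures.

17.2 lb·in

belt 4/25 = 0.16 → τ = 47.58·0.16 = 7.6128 lb·in
chain 134/39 = 3.4359 → τ = 7.6128·3.4359 = 26.157 lb·in
gear mesh 21/32 = 0.65625 → τ = 26.157·0.65625 = 17.165 lb·in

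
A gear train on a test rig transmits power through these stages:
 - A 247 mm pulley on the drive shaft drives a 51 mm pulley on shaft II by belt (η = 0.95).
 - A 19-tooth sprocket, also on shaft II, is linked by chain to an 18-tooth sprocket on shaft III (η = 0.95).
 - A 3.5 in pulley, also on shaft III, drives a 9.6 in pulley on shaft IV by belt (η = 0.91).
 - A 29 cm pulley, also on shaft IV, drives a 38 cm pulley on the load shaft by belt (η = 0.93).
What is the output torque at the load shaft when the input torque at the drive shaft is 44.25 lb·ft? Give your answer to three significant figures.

Belt: ratio = 51/247 = 0.20648; torque at shaft II = 44.25 × 0.20648 × 0.95 = 8.6798 lb·ft.
Chain: ratio = 18/19 = 0.94737; torque at shaft III = 8.6798 × 0.94737 × 0.95 = 7.8118 lb·ft.
Belt: ratio = 9.6/3.5 = 2.7429; torque at shaft IV = 7.8118 × 2.7429 × 0.91 = 19.498 lb·ft.
Belt: ratio = 38/29 = 1.3103; torque at the load shaft = 19.498 × 1.3103 × 0.93 = 23.761 lb·ft.

23.8 lb·ft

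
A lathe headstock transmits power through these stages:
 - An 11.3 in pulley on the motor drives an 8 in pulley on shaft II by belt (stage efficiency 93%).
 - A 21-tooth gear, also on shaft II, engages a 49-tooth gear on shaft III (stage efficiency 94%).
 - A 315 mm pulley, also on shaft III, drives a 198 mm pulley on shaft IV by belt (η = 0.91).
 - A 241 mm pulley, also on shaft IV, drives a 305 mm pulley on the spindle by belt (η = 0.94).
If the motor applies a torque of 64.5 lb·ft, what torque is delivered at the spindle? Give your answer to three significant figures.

63.4 lb·ft

Belt: ratio = 8/11.3 = 0.70796; torque at shaft II = 64.5 × 0.70796 × 0.93 = 42.467 lb·ft.
Gear mesh: ratio = 49/21 = 2.3333; torque at shaft III = 42.467 × 2.3333 × 0.94 = 93.145 lb·ft.
Belt: ratio = 198/315 = 0.62857; torque at shaft IV = 93.145 × 0.62857 × 0.91 = 53.279 lb·ft.
Belt: ratio = 305/241 = 1.2656; torque at the spindle = 53.279 × 1.2656 × 0.94 = 63.382 lb·ft.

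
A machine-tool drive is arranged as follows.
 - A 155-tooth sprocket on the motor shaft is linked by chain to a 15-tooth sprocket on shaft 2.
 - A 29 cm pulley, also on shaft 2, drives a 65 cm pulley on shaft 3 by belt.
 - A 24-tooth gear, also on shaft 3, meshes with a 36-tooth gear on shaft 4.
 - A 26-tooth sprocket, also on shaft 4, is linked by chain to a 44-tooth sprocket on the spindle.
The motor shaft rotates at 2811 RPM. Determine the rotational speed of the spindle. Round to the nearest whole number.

the motor shaft → shaft 2 (chain, 15/155): 2811 ÷ 0.096774 = 29047 RPM
shaft 2 → shaft 3 (belt, 65/29): 29047 ÷ 2.2414 = 12959 RPM
shaft 3 → shaft 4 (gear mesh, 36/24): 12959 ÷ 1.5 = 8639.6 RPM
shaft 4 → the spindle (chain, 44/26): 8639.6 ÷ 1.6923 = 5105.2 RPM

5105 RPM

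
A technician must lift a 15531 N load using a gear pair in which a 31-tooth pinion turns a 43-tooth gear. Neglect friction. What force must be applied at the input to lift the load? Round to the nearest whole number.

11197 N

Gear pair MA = 43/31 = 1.3871.
Effort = load / MA = 15531 / 1.3871 = 11197 N.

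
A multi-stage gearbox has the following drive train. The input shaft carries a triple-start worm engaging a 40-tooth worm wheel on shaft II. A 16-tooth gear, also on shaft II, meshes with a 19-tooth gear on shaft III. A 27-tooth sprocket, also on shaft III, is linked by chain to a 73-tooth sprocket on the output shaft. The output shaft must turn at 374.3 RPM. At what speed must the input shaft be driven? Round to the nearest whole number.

16023 RPM

Overall ratio R = 13.333 × 1.1875 × 2.7037 = 42.809.
Required input speed = output speed × R = 374.3 × 42.809 = 16023 RPM.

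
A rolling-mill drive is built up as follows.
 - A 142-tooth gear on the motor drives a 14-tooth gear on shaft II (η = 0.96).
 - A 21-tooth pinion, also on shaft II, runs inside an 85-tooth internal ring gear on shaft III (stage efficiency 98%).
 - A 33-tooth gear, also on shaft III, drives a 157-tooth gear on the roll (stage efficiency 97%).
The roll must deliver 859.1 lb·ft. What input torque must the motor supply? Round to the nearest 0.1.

495.8 lb·ft

Overall ratio R = 0.098592 × 4.0476 × 4.7576 = 1.8986; overall efficiency η = 0.96 × 0.98 × 0.97 = 0.9126.
Input torque = output torque / (R × η) = 859.1 / (1.8986 × 0.9126) = 495.85 lb·ft.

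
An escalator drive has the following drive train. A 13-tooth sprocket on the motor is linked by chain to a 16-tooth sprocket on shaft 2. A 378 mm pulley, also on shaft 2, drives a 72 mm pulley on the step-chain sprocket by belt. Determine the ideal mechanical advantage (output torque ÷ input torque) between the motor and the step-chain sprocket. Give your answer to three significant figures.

Each stage contributes driven/driver: chain 16/13 = 1.2308, belt 72/378 = 0.19048.
Overall: 1.2308 × 0.19048 = 0.23443.

0.234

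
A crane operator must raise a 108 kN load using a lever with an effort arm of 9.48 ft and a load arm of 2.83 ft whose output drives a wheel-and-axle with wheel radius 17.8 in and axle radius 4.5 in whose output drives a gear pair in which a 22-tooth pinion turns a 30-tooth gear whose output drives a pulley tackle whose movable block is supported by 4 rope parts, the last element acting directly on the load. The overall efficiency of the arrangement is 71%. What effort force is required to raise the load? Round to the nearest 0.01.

2.10 kN

Lever MA = effort arm / load arm = 9.48/2.83 = 3.3498.
Wheel-and-axle MA = R/r = 17.8/4.5 = 3.9556.
Gear pair MA = 30/22 = 1.3636.
Block-and-tackle MA = number of supporting rope parts = 4.
Combined ideal MA = 3.3498 × 3.9556 × 1.3636 × 4 = 72.275.
Actual MA = 72.275 × 0.71 = 51.315.
Effort = load / actual MA = 108 / 51.315 = 2.1046 kN.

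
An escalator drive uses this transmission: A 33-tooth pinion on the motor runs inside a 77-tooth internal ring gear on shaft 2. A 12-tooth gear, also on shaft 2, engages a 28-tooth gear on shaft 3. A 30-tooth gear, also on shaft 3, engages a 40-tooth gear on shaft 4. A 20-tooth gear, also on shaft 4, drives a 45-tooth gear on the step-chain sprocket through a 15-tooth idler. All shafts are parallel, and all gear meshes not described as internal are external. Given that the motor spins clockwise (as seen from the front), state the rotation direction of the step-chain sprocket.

clockwise

the motor → shaft 2: internal mesh, same direction → CW.
shaft 2 → shaft 3: external mesh, 1 reversal → CCW.
shaft 3 → shaft 4: external mesh, 1 reversal → CW.
shaft 4 → the step-chain sprocket: driver → idler → driven is 2 external meshes, 2 reversals → CW.
4 reversals in total — an even number — so the step-chain sprocket turns the same way as the motor.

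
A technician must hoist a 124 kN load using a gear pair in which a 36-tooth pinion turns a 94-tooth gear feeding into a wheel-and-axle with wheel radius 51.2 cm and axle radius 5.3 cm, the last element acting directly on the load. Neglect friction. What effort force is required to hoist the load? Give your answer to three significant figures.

Gear pair MA = 94/36 = 2.6111.
Wheel-and-axle MA = R/r = 51.2/5.3 = 9.6604.
Combined ideal MA = 2.6111 × 9.6604 = 25.224.
Effort = load / MA = 124 / 25.224 = 4.9159 kN.

4.92 kN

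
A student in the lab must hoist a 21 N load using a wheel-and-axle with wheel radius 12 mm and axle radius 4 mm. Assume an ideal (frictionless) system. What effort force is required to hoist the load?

Wheel-and-axle MA = R/r = 12/4 = 3.
Effort = load / MA = 21 / 3 = 7 N.

7 N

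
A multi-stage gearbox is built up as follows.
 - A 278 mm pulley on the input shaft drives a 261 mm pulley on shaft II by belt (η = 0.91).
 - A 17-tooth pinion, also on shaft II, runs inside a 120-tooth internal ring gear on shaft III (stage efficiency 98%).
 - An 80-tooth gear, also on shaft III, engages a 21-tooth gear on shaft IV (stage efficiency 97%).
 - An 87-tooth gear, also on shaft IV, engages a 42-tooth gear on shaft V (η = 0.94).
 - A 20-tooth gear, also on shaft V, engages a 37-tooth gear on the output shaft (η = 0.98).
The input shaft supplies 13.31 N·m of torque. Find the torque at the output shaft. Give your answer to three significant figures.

16.5 N·m

Belt: ratio = 261/278 = 0.93885; torque at shaft II = 13.31 × 0.93885 × 0.91 = 11.371 N·m.
Internal gear: ratio = 120/17 = 7.0588; torque at shaft III = 11.371 × 7.0588 × 0.98 = 78.664 N·m.
Gear mesh: ratio = 21/80 = 0.2625; torque at shaft IV = 78.664 × 0.2625 × 0.97 = 20.03 N·m.
Gear mesh: ratio = 42/87 = 0.48276; torque at shaft V = 20.03 × 0.48276 × 0.94 = 9.0893 N·m.
Gear mesh: ratio = 37/20 = 1.85; torque at the output shaft = 9.0893 × 1.85 × 0.98 = 16.479 N·m.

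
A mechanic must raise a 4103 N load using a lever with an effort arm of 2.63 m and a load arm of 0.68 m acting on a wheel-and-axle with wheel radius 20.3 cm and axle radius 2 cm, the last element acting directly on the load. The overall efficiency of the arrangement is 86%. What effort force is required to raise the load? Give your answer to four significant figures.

121.5 N

Lever MA = effort arm / load arm = 2.63/0.68 = 3.8676.
Wheel-and-axle MA = R/r = 20.3/2 = 10.15.
Combined ideal MA = 3.8676 × 10.15 = 39.257.
Actual MA = 39.257 × 0.86 = 33.761.
Effort = load / actual MA = 4103 / 33.761 = 121.53 N.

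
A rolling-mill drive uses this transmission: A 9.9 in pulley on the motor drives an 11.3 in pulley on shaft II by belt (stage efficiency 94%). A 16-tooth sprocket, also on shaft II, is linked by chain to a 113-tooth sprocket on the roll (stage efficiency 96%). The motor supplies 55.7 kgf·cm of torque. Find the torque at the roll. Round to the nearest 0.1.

405.2 kgf·cm

Belt: ratio = 11.3/9.9 = 1.1414; torque at shaft II = 55.7 × 1.1414 × 0.94 = 59.762 kgf·cm.
Chain: ratio = 113/16 = 7.0625; torque at the roll = 59.762 × 7.0625 × 0.96 = 405.19 kgf·cm.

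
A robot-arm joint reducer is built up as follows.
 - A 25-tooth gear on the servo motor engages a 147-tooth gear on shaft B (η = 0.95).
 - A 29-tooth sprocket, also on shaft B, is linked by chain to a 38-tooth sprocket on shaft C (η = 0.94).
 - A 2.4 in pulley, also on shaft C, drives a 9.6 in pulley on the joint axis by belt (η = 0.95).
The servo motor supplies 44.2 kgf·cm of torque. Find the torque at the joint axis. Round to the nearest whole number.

gear mesh 147/25 = 5.88 → τ = 44.2·5.88·0.95 = 246.9 kgf·cm
chain 38/29 = 1.3103 → τ = 246.9·1.3103·0.94 = 304.11 kgf·cm
belt 9.6/2.4 = 4 → τ = 304.11·4·0.95 = 1155.6 kgf·cm

1156 kgf·cm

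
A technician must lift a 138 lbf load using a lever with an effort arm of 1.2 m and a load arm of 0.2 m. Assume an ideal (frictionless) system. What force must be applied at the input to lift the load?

23 lbf

Lever MA = effort arm / load arm = 1.2/0.2 = 6.
Effort = load / MA = 138 / 6 = 23 lbf.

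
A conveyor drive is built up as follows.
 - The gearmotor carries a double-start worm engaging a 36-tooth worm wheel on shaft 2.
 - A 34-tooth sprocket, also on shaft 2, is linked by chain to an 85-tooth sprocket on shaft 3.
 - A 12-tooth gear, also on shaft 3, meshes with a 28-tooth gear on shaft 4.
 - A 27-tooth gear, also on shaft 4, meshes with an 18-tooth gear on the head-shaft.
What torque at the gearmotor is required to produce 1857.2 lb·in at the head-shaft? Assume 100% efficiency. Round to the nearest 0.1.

26.5 lb·in

Overall ratio R = 18 × 2.5 × 2.3333 × 0.66667 = 70.
Input torque = output torque / R = 1857.2 / 70 = 26.531 lb·in.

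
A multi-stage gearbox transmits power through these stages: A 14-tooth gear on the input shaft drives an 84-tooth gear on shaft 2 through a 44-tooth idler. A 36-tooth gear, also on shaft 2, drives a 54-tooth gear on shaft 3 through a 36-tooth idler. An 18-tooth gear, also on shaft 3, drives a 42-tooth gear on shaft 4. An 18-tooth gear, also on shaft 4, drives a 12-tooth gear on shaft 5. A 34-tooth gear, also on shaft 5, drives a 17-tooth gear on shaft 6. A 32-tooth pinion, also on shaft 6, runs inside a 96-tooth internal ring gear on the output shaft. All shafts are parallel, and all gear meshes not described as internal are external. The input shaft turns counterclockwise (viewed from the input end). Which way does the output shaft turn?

the input shaft → shaft 2: driver → idler → driven is 2 external meshes, 2 reversals → CCW.
shaft 2 → shaft 3: driver → idler → driven is 2 external meshes, 2 reversals → CCW.
shaft 3 → shaft 4: external mesh, 1 reversal → CW.
shaft 4 → shaft 5: external mesh, 1 reversal → CCW.
shaft 5 → shaft 6: external mesh, 1 reversal → CW.
shaft 6 → the output shaft: internal mesh, same direction → CW.
7 reversals in total — an odd number — so the output shaft turns opposite to the input shaft.

clockwise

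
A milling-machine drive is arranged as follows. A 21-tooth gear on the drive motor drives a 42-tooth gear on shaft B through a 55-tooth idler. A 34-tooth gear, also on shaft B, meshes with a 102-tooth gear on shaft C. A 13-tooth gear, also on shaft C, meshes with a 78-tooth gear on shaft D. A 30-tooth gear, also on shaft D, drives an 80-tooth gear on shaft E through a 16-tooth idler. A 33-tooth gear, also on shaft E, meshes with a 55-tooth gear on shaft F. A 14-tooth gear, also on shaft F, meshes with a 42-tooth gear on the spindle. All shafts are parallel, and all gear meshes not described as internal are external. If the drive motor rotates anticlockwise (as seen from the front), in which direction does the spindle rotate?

anticlockwise

the drive motor → shaft B: driver → idler → driven is 2 external meshes, 2 reversals → CCW.
shaft B → shaft C: external mesh, 1 reversal → CW.
shaft C → shaft D: external mesh, 1 reversal → CCW.
shaft D → shaft E: driver → idler → driven is 2 external meshes, 2 reversals → CCW.
shaft E → shaft F: external mesh, 1 reversal → CW.
shaft F → the spindle: external mesh, 1 reversal → CCW.
8 reversals in total — an even number — so the spindle turns the same way as the drive motor.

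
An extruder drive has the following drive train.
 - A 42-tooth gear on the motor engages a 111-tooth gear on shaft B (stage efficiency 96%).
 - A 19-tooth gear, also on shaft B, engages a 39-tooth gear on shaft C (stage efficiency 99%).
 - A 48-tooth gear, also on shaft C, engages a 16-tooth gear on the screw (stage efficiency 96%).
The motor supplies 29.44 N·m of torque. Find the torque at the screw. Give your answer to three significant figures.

After the gear mesh (111/42): 29.44 × 2.6429 × 0.96 = 74.693 N·m
After the gear mesh (39/19): 74.693 × 2.0526 × 0.99 = 151.79 N·m
After the gear mesh (16/48): 151.79 × 0.33333 × 0.96 = 48.571 N·m

48.6 N·m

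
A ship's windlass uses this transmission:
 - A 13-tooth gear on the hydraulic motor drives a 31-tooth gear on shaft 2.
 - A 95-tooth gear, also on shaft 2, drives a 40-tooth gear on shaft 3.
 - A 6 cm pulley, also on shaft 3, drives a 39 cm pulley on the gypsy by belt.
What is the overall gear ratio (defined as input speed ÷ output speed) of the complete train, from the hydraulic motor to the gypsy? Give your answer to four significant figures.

6.526

Each stage contributes driven/driver: gear mesh 31/13 = 2.3846, gear mesh 40/95 = 0.42105, belt 39/6 = 6.5.
Overall: 2.3846 × 0.42105 × 6.5 = 6.5263.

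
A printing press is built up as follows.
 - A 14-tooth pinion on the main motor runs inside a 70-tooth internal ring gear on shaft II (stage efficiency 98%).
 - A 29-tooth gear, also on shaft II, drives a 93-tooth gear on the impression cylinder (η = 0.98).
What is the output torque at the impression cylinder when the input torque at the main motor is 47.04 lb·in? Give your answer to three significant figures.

After the internal gear (70/14): 47.04 × 5 × 0.98 = 230.5 lb·in
After the gear mesh (93/29): 230.5 × 3.2069 × 0.98 = 724.39 lb·in

724 lb·in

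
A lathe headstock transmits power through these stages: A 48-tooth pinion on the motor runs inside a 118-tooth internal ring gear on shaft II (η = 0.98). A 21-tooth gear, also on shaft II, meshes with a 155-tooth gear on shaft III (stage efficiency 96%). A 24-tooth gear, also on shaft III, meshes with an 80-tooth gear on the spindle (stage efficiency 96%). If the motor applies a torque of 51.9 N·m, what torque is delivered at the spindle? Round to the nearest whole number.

internal gear 118/48 = 2.4583 → τ = 51.9·2.4583·0.98 = 125.04 N·m
gear mesh 155/21 = 7.381 → τ = 125.04·7.381·0.96 = 885.97 N·m
gear mesh 80/24 = 3.3333 → τ = 885.97·3.3333·0.96 = 2835.1 N·m

2835 N·m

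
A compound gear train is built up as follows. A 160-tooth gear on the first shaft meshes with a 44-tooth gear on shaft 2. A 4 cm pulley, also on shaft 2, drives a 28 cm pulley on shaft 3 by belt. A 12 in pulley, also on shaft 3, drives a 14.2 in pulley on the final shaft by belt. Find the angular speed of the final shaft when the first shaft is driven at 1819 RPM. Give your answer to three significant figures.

799 RPM

gear mesh 44/160 = 0.275 → 1819/0.275 = 6614.5 RPM
belt 28/4 = 7 → 6614.5/7 = 944.94 RPM
belt 14.2/12 = 1.1833 → 944.94/1.1833 = 798.54 RPM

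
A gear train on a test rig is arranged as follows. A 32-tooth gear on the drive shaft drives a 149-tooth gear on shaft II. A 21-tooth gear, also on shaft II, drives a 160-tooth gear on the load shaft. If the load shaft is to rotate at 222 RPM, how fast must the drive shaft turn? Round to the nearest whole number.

7876 RPM

Overall ratio R = 4.6562 × 7.619 = 35.476.
Required input speed = output speed × R = 222 × 35.476 = 7875.7 RPM.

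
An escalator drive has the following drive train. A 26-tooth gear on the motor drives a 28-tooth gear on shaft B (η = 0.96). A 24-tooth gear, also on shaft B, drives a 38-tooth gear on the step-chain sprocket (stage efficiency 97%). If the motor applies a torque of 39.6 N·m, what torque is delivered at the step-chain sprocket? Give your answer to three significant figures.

Gear mesh: ratio = 28/26 = 1.0769; torque at shaft B = 39.6 × 1.0769 × 0.96 = 40.94 N·m.
Gear mesh: ratio = 38/24 = 1.5833; torque at the step-chain sprocket = 40.94 × 1.5833 × 0.97 = 62.877 N·m.

62.9 N·m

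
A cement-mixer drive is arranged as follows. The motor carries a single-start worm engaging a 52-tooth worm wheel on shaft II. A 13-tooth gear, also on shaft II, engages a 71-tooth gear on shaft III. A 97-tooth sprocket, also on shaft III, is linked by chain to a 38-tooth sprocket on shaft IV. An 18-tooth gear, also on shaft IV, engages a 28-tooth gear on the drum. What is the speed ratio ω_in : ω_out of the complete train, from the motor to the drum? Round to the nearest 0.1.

173.1

Each stage contributes driven/driver: worm 52/1 = 52, gear mesh 71/13 = 5.4615, chain 38/97 = 0.39175, gear mesh 28/18 = 1.5556.
Overall: 52 × 5.4615 × 0.39175 × 1.5556 = 173.07.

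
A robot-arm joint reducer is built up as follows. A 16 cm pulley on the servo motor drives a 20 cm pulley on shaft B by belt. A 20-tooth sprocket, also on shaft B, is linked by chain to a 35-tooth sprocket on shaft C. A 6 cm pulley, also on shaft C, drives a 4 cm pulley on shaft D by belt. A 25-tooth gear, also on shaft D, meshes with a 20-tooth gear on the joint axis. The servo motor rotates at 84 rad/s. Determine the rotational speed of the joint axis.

the servo motor → shaft B (belt, 20/16): 84 ÷ 1.25 = 67.2 rad/s
shaft B → shaft C (chain, 35/20): 67.2 ÷ 1.75 = 38.4 rad/s
shaft C → shaft D (belt, 4/6): 38.4 ÷ 0.66667 = 57.6 rad/s
shaft D → the joint axis (gear mesh, 20/25): 57.6 ÷ 0.8 = 72 rad/s

72 rad/s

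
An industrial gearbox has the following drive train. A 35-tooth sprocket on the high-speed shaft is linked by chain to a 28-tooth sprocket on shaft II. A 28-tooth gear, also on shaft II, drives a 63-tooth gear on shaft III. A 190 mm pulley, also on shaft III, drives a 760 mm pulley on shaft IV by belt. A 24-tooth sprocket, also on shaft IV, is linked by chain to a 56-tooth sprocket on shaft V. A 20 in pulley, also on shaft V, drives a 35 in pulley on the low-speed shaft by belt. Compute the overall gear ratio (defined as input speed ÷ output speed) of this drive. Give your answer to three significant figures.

29.4

Each stage contributes driven/driver: chain 28/35 = 0.8, gear mesh 63/28 = 2.25, belt 760/190 = 4, chain 56/24 = 2.3333, belt 35/20 = 1.75.
Overall: 0.8 × 2.25 × 4 × 2.3333 × 1.75 = 29.4.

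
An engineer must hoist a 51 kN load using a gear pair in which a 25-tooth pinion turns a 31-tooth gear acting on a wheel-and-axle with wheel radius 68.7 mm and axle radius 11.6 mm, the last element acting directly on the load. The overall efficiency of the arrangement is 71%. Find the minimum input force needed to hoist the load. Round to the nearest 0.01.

Gear pair MA = 31/25 = 1.24.
Wheel-and-axle MA = R/r = 68.7/11.6 = 5.9224.
Combined ideal MA = 1.24 × 5.9224 = 7.3438.
Actual MA = 7.3438 × 0.71 = 5.2141.
Effort = load / actual MA = 51 / 5.2141 = 9.7812 kN.

9.78 kN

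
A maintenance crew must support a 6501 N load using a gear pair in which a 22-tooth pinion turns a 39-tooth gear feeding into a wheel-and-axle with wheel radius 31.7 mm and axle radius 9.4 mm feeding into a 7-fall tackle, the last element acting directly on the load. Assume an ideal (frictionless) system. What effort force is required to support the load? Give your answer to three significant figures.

155 N

Gear pair MA = 39/22 = 1.7727.
Wheel-and-axle MA = R/r = 31.7/9.4 = 3.3723.
Block-and-tackle MA = number of supporting rope parts = 7.
Combined ideal MA = 1.7727 × 3.3723 × 7 = 41.848.
Effort = load / MA = 6501 / 41.848 = 155.35 N.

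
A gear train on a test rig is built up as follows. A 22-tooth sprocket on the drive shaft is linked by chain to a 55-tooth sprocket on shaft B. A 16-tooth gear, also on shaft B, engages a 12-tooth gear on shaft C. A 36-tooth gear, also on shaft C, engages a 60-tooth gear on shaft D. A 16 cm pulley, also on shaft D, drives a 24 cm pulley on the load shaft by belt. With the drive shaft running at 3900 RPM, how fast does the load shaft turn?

832 RPM

chain 55/22 = 2.5 → 3900/2.5 = 1560 RPM
gear mesh 12/16 = 0.75 → 1560/0.75 = 2080 RPM
gear mesh 60/36 = 1.6667 → 2080/1.6667 = 1248 RPM
belt 24/16 = 1.5 → 1248/1.5 = 832 RPM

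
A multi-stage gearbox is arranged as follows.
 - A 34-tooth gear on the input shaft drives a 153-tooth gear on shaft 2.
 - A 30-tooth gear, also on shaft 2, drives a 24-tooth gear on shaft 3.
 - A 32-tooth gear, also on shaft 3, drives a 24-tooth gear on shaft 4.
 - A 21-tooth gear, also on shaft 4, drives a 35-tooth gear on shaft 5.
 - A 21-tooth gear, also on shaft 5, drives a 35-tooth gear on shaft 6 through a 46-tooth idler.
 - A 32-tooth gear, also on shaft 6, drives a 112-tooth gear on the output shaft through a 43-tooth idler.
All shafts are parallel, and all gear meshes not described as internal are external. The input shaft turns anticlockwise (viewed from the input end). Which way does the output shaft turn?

anticlockwise

the input shaft → shaft 2: external mesh, 1 reversal → CW.
shaft 2 → shaft 3: external mesh, 1 reversal → CCW.
shaft 3 → shaft 4: external mesh, 1 reversal → CW.
shaft 4 → shaft 5: external mesh, 1 reversal → CCW.
shaft 5 → shaft 6: driver → idler → driven is 2 external meshes, 2 reversals → CCW.
shaft 6 → the output shaft: driver → idler → driven is 2 external meshes, 2 reversals → CCW.
8 reversals in total — an even number — so the output shaft turns the same way as the input shaft.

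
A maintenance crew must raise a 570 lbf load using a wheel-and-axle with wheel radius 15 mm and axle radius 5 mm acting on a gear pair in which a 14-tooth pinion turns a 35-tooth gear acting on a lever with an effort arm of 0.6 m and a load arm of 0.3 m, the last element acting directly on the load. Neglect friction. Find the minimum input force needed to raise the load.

Wheel-and-axle MA = R/r = 15/5 = 3.
Gear pair MA = 35/14 = 2.5.
Lever MA = effort arm / load arm = 0.6/0.3 = 2.
Combined ideal MA = 3 × 2.5 × 2 = 15.
Effort = load / MA = 570 / 15 = 38 lbf.

38 lbf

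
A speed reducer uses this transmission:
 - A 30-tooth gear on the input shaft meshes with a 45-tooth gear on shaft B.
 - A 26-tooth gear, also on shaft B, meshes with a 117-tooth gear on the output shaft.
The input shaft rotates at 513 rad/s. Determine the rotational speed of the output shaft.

gear mesh 45/30 = 1.5 → 513/1.5 = 342 rad/s
gear mesh 117/26 = 4.5 → 342/4.5 = 76 rad/s

76 rad/s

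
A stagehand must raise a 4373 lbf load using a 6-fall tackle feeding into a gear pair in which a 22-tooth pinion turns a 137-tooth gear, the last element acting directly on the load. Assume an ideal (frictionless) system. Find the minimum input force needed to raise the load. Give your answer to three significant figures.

Block-and-tackle MA = number of supporting rope parts = 6.
Gear pair MA = 137/22 = 6.2273.
Combined ideal MA = 6 × 6.2273 = 37.364.
Effort = load / MA = 4373 / 37.364 = 117.04 lbf.

117 lbf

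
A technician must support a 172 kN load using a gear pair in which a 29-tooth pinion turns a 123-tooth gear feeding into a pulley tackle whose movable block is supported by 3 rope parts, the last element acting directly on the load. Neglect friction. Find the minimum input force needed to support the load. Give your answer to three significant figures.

Gear pair MA = 123/29 = 4.2414.
Block-and-tackle MA = number of supporting rope parts = 3.
Combined ideal MA = 4.2414 × 3 = 12.724.
Effort = load / MA = 172 / 12.724 = 13.518 kN.

13.5 kN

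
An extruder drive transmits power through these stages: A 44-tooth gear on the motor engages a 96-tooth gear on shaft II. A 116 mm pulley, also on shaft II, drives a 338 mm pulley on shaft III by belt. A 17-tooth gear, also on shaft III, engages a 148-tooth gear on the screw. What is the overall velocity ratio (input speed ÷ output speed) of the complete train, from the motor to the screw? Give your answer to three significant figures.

Each stage contributes driven/driver: gear mesh 96/44 = 2.1818, belt 338/116 = 2.9138, gear mesh 148/17 = 8.7059.
Overall: 2.1818 × 2.9138 × 8.7059 = 55.346.

55.3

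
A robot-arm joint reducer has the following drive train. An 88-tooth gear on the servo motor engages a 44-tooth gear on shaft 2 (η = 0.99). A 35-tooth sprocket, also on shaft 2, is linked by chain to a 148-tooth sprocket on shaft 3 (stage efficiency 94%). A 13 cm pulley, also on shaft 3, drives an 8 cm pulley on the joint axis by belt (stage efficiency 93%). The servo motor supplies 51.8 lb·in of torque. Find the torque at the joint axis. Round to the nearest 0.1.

gear mesh 44/88 = 0.5 → τ = 51.8·0.5·0.99 = 25.641 lb·in
chain 148/35 = 4.2286 → τ = 25.641·4.2286·0.94 = 101.92 lb·in
belt 8/13 = 0.61538 → τ = 101.92·0.61538·0.93 = 58.329 lb·in

58.3 lb·in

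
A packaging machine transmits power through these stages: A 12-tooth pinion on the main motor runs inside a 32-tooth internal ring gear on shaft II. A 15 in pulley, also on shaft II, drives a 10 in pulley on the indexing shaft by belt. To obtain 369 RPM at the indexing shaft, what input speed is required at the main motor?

Overall ratio R = 2.6667 × 0.66667 = 1.7778.
Required input speed = output speed × R = 369 × 1.7778 = 656 RPM.

656 RPM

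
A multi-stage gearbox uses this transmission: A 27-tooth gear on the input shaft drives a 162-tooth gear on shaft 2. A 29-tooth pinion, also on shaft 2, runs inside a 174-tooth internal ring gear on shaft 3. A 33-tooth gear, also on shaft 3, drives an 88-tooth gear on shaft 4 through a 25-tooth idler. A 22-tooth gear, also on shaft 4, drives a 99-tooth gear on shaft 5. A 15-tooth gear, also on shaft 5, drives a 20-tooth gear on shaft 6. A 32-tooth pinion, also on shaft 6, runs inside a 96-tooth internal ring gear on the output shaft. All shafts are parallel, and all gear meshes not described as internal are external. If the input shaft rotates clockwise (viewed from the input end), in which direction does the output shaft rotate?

counterclockwise

the input shaft → shaft 2: external mesh, 1 reversal → CCW.
shaft 2 → shaft 3: internal mesh, same direction → CCW.
shaft 3 → shaft 4: driver → idler → driven is 2 external meshes, 2 reversals → CCW.
shaft 4 → shaft 5: external mesh, 1 reversal → CW.
shaft 5 → shaft 6: external mesh, 1 reversal → CCW.
shaft 6 → the output shaft: internal mesh, same direction → CCW.
5 reversals in total — an odd number — so the output shaft turns opposite to the input shaft.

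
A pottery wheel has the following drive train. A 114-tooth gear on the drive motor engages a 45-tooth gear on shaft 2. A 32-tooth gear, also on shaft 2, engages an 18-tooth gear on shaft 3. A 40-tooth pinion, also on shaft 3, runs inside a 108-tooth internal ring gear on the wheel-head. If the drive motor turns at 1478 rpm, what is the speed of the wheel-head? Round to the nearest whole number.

2465 rpm

the drive motor → shaft 2 (gear mesh, 45/114): 1478 ÷ 0.39474 = 3744.3 rpm
shaft 2 → shaft 3 (gear mesh, 18/32): 3744.3 ÷ 0.5625 = 6656.5 rpm
shaft 3 → the wheel-head (internal gear, 108/40): 6656.5 ÷ 2.7 = 2465.4 rpm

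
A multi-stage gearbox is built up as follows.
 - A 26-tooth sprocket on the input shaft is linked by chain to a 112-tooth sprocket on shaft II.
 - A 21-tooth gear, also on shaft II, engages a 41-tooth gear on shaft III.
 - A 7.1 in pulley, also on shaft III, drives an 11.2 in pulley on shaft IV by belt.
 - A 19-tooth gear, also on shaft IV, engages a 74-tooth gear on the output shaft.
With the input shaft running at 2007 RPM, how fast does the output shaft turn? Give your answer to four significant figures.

38.84 RPM

Chain: ratio = 112/26 = 4.3077, so shaft II turns at 2007 / 4.3077 = 465.91 RPM.
Gear mesh: ratio = 41/21 = 1.9524, so shaft III turns at 465.91 / 1.9524 = 238.64 RPM.
Belt: ratio = 11.2/7.1 = 1.5775, so shaft IV turns at 238.64 / 1.5775 = 151.28 RPM.
Gear mesh: ratio = 74/19 = 3.8947, so the output shaft turns at 151.28 / 3.8947 = 38.842 RPM.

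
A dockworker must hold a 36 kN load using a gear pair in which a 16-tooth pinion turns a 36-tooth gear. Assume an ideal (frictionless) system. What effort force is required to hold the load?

16 kN

Gear pair MA = 36/16 = 2.25.
Effort = load / MA = 36 / 2.25 = 16 kN.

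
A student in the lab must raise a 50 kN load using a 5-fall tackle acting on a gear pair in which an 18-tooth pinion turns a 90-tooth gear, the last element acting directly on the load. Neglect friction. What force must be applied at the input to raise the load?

Block-and-tackle MA = number of supporting rope parts = 5.
Gear pair MA = 90/18 = 5.
Combined ideal MA = 5 × 5 = 25.
Effort = load / MA = 50 / 25 = 2 kN.

2 kN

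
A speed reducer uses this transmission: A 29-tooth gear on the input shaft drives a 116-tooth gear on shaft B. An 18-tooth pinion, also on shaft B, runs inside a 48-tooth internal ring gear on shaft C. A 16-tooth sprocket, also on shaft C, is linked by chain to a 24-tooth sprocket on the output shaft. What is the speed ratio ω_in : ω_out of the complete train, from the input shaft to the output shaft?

16

Each stage contributes driven/driver: gear mesh 116/29 = 4, internal gear 48/18 = 2.6667, chain 24/16 = 1.5.
Overall: 4 × 2.6667 × 1.5 = 16.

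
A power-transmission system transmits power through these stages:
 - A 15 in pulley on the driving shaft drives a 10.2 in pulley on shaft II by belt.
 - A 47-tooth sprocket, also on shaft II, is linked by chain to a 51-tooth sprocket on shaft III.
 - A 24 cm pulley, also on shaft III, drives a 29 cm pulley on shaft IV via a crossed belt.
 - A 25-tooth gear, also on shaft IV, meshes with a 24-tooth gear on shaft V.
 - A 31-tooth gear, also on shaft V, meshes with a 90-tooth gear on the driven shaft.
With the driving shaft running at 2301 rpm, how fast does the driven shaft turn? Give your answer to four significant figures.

926.0 rpm

belt 10.2/15 = 0.68 → 2301/0.68 = 3383.8 rpm
chain 51/47 = 1.0851 → 3383.8/1.0851 = 3118.4 rpm
belt 29/24 = 1.2083 → 3118.4/1.2083 = 2580.8 rpm
gear mesh 24/25 = 0.96 → 2580.8/0.96 = 2688.3 rpm
gear mesh 90/31 = 2.9032 → 2688.3/2.9032 = 925.97 rpm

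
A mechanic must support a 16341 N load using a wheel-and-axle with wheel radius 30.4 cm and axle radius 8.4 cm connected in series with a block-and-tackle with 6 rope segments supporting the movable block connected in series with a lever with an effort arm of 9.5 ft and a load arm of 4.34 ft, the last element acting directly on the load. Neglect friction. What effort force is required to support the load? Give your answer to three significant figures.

344 N

Wheel-and-axle MA = R/r = 30.4/8.4 = 3.619.
Block-and-tackle MA = number of supporting rope parts = 6.
Lever MA = effort arm / load arm = 9.5/4.34 = 2.1889.
Combined ideal MA = 3.619 × 6 × 2.1889 = 47.531.
Effort = load / MA = 16341 / 47.531 = 343.79 N.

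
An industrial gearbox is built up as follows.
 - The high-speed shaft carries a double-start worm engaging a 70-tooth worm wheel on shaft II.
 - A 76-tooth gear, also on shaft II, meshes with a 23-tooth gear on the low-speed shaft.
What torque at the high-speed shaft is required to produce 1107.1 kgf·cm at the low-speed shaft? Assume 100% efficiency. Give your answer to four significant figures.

104.5 kgf·cm

Overall ratio R = 35 × 0.30263 = 10.592.
Input torque = output torque / R = 1107.1 / 10.592 = 104.52 kgf·cm.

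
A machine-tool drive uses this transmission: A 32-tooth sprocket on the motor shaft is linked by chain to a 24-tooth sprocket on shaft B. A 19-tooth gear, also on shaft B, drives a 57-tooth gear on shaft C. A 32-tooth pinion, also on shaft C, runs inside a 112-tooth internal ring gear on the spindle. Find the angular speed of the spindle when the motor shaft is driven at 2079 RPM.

the motor shaft → shaft B (chain, 24/32): 2079 ÷ 0.75 = 2772 RPM
shaft B → shaft C (gear mesh, 57/19): 2772 ÷ 3 = 924 RPM
shaft C → the spindle (internal gear, 112/32): 924 ÷ 3.5 = 264 RPM

264 RPM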